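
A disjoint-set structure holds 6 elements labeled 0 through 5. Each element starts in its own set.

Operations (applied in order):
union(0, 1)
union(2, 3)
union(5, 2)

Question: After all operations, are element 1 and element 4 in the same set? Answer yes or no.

Step 1: union(0, 1) -> merged; set of 0 now {0, 1}
Step 2: union(2, 3) -> merged; set of 2 now {2, 3}
Step 3: union(5, 2) -> merged; set of 5 now {2, 3, 5}
Set of 1: {0, 1}; 4 is not a member.

Answer: no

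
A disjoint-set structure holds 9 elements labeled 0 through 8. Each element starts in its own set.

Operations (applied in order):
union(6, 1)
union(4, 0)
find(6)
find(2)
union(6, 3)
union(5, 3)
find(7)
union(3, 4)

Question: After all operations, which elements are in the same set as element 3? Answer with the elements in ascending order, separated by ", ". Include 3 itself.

Answer: 0, 1, 3, 4, 5, 6

Derivation:
Step 1: union(6, 1) -> merged; set of 6 now {1, 6}
Step 2: union(4, 0) -> merged; set of 4 now {0, 4}
Step 3: find(6) -> no change; set of 6 is {1, 6}
Step 4: find(2) -> no change; set of 2 is {2}
Step 5: union(6, 3) -> merged; set of 6 now {1, 3, 6}
Step 6: union(5, 3) -> merged; set of 5 now {1, 3, 5, 6}
Step 7: find(7) -> no change; set of 7 is {7}
Step 8: union(3, 4) -> merged; set of 3 now {0, 1, 3, 4, 5, 6}
Component of 3: {0, 1, 3, 4, 5, 6}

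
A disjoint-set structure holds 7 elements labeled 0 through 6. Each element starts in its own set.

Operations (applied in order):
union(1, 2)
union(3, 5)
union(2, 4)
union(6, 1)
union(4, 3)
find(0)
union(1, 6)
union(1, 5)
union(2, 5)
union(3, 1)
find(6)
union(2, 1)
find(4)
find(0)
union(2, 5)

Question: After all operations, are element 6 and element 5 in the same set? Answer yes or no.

Step 1: union(1, 2) -> merged; set of 1 now {1, 2}
Step 2: union(3, 5) -> merged; set of 3 now {3, 5}
Step 3: union(2, 4) -> merged; set of 2 now {1, 2, 4}
Step 4: union(6, 1) -> merged; set of 6 now {1, 2, 4, 6}
Step 5: union(4, 3) -> merged; set of 4 now {1, 2, 3, 4, 5, 6}
Step 6: find(0) -> no change; set of 0 is {0}
Step 7: union(1, 6) -> already same set; set of 1 now {1, 2, 3, 4, 5, 6}
Step 8: union(1, 5) -> already same set; set of 1 now {1, 2, 3, 4, 5, 6}
Step 9: union(2, 5) -> already same set; set of 2 now {1, 2, 3, 4, 5, 6}
Step 10: union(3, 1) -> already same set; set of 3 now {1, 2, 3, 4, 5, 6}
Step 11: find(6) -> no change; set of 6 is {1, 2, 3, 4, 5, 6}
Step 12: union(2, 1) -> already same set; set of 2 now {1, 2, 3, 4, 5, 6}
Step 13: find(4) -> no change; set of 4 is {1, 2, 3, 4, 5, 6}
Step 14: find(0) -> no change; set of 0 is {0}
Step 15: union(2, 5) -> already same set; set of 2 now {1, 2, 3, 4, 5, 6}
Set of 6: {1, 2, 3, 4, 5, 6}; 5 is a member.

Answer: yes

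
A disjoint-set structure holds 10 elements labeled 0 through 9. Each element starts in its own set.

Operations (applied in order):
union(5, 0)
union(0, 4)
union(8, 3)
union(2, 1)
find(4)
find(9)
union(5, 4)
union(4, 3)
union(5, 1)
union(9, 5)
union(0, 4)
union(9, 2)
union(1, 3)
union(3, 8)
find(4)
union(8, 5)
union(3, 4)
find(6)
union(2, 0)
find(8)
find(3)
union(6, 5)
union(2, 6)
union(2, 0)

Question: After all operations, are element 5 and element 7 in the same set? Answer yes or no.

Step 1: union(5, 0) -> merged; set of 5 now {0, 5}
Step 2: union(0, 4) -> merged; set of 0 now {0, 4, 5}
Step 3: union(8, 3) -> merged; set of 8 now {3, 8}
Step 4: union(2, 1) -> merged; set of 2 now {1, 2}
Step 5: find(4) -> no change; set of 4 is {0, 4, 5}
Step 6: find(9) -> no change; set of 9 is {9}
Step 7: union(5, 4) -> already same set; set of 5 now {0, 4, 5}
Step 8: union(4, 3) -> merged; set of 4 now {0, 3, 4, 5, 8}
Step 9: union(5, 1) -> merged; set of 5 now {0, 1, 2, 3, 4, 5, 8}
Step 10: union(9, 5) -> merged; set of 9 now {0, 1, 2, 3, 4, 5, 8, 9}
Step 11: union(0, 4) -> already same set; set of 0 now {0, 1, 2, 3, 4, 5, 8, 9}
Step 12: union(9, 2) -> already same set; set of 9 now {0, 1, 2, 3, 4, 5, 8, 9}
Step 13: union(1, 3) -> already same set; set of 1 now {0, 1, 2, 3, 4, 5, 8, 9}
Step 14: union(3, 8) -> already same set; set of 3 now {0, 1, 2, 3, 4, 5, 8, 9}
Step 15: find(4) -> no change; set of 4 is {0, 1, 2, 3, 4, 5, 8, 9}
Step 16: union(8, 5) -> already same set; set of 8 now {0, 1, 2, 3, 4, 5, 8, 9}
Step 17: union(3, 4) -> already same set; set of 3 now {0, 1, 2, 3, 4, 5, 8, 9}
Step 18: find(6) -> no change; set of 6 is {6}
Step 19: union(2, 0) -> already same set; set of 2 now {0, 1, 2, 3, 4, 5, 8, 9}
Step 20: find(8) -> no change; set of 8 is {0, 1, 2, 3, 4, 5, 8, 9}
Step 21: find(3) -> no change; set of 3 is {0, 1, 2, 3, 4, 5, 8, 9}
Step 22: union(6, 5) -> merged; set of 6 now {0, 1, 2, 3, 4, 5, 6, 8, 9}
Step 23: union(2, 6) -> already same set; set of 2 now {0, 1, 2, 3, 4, 5, 6, 8, 9}
Step 24: union(2, 0) -> already same set; set of 2 now {0, 1, 2, 3, 4, 5, 6, 8, 9}
Set of 5: {0, 1, 2, 3, 4, 5, 6, 8, 9}; 7 is not a member.

Answer: no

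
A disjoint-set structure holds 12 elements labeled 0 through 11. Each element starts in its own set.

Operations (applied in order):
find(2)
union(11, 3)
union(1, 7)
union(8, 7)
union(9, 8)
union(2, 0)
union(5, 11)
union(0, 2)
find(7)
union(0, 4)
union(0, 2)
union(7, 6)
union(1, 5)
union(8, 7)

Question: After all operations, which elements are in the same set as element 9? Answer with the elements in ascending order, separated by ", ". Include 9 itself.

Answer: 1, 3, 5, 6, 7, 8, 9, 11

Derivation:
Step 1: find(2) -> no change; set of 2 is {2}
Step 2: union(11, 3) -> merged; set of 11 now {3, 11}
Step 3: union(1, 7) -> merged; set of 1 now {1, 7}
Step 4: union(8, 7) -> merged; set of 8 now {1, 7, 8}
Step 5: union(9, 8) -> merged; set of 9 now {1, 7, 8, 9}
Step 6: union(2, 0) -> merged; set of 2 now {0, 2}
Step 7: union(5, 11) -> merged; set of 5 now {3, 5, 11}
Step 8: union(0, 2) -> already same set; set of 0 now {0, 2}
Step 9: find(7) -> no change; set of 7 is {1, 7, 8, 9}
Step 10: union(0, 4) -> merged; set of 0 now {0, 2, 4}
Step 11: union(0, 2) -> already same set; set of 0 now {0, 2, 4}
Step 12: union(7, 6) -> merged; set of 7 now {1, 6, 7, 8, 9}
Step 13: union(1, 5) -> merged; set of 1 now {1, 3, 5, 6, 7, 8, 9, 11}
Step 14: union(8, 7) -> already same set; set of 8 now {1, 3, 5, 6, 7, 8, 9, 11}
Component of 9: {1, 3, 5, 6, 7, 8, 9, 11}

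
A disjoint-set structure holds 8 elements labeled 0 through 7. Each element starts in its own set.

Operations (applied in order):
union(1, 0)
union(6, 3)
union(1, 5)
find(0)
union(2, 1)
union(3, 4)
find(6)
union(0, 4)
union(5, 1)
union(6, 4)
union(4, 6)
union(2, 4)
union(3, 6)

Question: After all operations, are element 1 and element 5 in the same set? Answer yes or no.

Answer: yes

Derivation:
Step 1: union(1, 0) -> merged; set of 1 now {0, 1}
Step 2: union(6, 3) -> merged; set of 6 now {3, 6}
Step 3: union(1, 5) -> merged; set of 1 now {0, 1, 5}
Step 4: find(0) -> no change; set of 0 is {0, 1, 5}
Step 5: union(2, 1) -> merged; set of 2 now {0, 1, 2, 5}
Step 6: union(3, 4) -> merged; set of 3 now {3, 4, 6}
Step 7: find(6) -> no change; set of 6 is {3, 4, 6}
Step 8: union(0, 4) -> merged; set of 0 now {0, 1, 2, 3, 4, 5, 6}
Step 9: union(5, 1) -> already same set; set of 5 now {0, 1, 2, 3, 4, 5, 6}
Step 10: union(6, 4) -> already same set; set of 6 now {0, 1, 2, 3, 4, 5, 6}
Step 11: union(4, 6) -> already same set; set of 4 now {0, 1, 2, 3, 4, 5, 6}
Step 12: union(2, 4) -> already same set; set of 2 now {0, 1, 2, 3, 4, 5, 6}
Step 13: union(3, 6) -> already same set; set of 3 now {0, 1, 2, 3, 4, 5, 6}
Set of 1: {0, 1, 2, 3, 4, 5, 6}; 5 is a member.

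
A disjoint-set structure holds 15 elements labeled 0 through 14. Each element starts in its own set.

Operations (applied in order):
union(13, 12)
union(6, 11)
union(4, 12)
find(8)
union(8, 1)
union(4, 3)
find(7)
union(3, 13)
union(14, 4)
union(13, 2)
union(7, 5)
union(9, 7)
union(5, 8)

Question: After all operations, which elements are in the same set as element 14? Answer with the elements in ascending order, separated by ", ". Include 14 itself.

Answer: 2, 3, 4, 12, 13, 14

Derivation:
Step 1: union(13, 12) -> merged; set of 13 now {12, 13}
Step 2: union(6, 11) -> merged; set of 6 now {6, 11}
Step 3: union(4, 12) -> merged; set of 4 now {4, 12, 13}
Step 4: find(8) -> no change; set of 8 is {8}
Step 5: union(8, 1) -> merged; set of 8 now {1, 8}
Step 6: union(4, 3) -> merged; set of 4 now {3, 4, 12, 13}
Step 7: find(7) -> no change; set of 7 is {7}
Step 8: union(3, 13) -> already same set; set of 3 now {3, 4, 12, 13}
Step 9: union(14, 4) -> merged; set of 14 now {3, 4, 12, 13, 14}
Step 10: union(13, 2) -> merged; set of 13 now {2, 3, 4, 12, 13, 14}
Step 11: union(7, 5) -> merged; set of 7 now {5, 7}
Step 12: union(9, 7) -> merged; set of 9 now {5, 7, 9}
Step 13: union(5, 8) -> merged; set of 5 now {1, 5, 7, 8, 9}
Component of 14: {2, 3, 4, 12, 13, 14}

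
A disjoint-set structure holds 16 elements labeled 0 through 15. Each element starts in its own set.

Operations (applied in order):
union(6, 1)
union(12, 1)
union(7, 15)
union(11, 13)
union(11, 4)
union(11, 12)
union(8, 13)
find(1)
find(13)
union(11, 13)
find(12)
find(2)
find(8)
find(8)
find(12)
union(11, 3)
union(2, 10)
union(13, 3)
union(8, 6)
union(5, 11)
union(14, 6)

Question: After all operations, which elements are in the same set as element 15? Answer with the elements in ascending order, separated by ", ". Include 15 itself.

Step 1: union(6, 1) -> merged; set of 6 now {1, 6}
Step 2: union(12, 1) -> merged; set of 12 now {1, 6, 12}
Step 3: union(7, 15) -> merged; set of 7 now {7, 15}
Step 4: union(11, 13) -> merged; set of 11 now {11, 13}
Step 5: union(11, 4) -> merged; set of 11 now {4, 11, 13}
Step 6: union(11, 12) -> merged; set of 11 now {1, 4, 6, 11, 12, 13}
Step 7: union(8, 13) -> merged; set of 8 now {1, 4, 6, 8, 11, 12, 13}
Step 8: find(1) -> no change; set of 1 is {1, 4, 6, 8, 11, 12, 13}
Step 9: find(13) -> no change; set of 13 is {1, 4, 6, 8, 11, 12, 13}
Step 10: union(11, 13) -> already same set; set of 11 now {1, 4, 6, 8, 11, 12, 13}
Step 11: find(12) -> no change; set of 12 is {1, 4, 6, 8, 11, 12, 13}
Step 12: find(2) -> no change; set of 2 is {2}
Step 13: find(8) -> no change; set of 8 is {1, 4, 6, 8, 11, 12, 13}
Step 14: find(8) -> no change; set of 8 is {1, 4, 6, 8, 11, 12, 13}
Step 15: find(12) -> no change; set of 12 is {1, 4, 6, 8, 11, 12, 13}
Step 16: union(11, 3) -> merged; set of 11 now {1, 3, 4, 6, 8, 11, 12, 13}
Step 17: union(2, 10) -> merged; set of 2 now {2, 10}
Step 18: union(13, 3) -> already same set; set of 13 now {1, 3, 4, 6, 8, 11, 12, 13}
Step 19: union(8, 6) -> already same set; set of 8 now {1, 3, 4, 6, 8, 11, 12, 13}
Step 20: union(5, 11) -> merged; set of 5 now {1, 3, 4, 5, 6, 8, 11, 12, 13}
Step 21: union(14, 6) -> merged; set of 14 now {1, 3, 4, 5, 6, 8, 11, 12, 13, 14}
Component of 15: {7, 15}

Answer: 7, 15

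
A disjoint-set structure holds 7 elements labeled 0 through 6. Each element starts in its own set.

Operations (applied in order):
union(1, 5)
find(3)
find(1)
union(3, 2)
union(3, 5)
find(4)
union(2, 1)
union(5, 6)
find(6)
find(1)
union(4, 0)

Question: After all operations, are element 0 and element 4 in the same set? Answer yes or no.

Answer: yes

Derivation:
Step 1: union(1, 5) -> merged; set of 1 now {1, 5}
Step 2: find(3) -> no change; set of 3 is {3}
Step 3: find(1) -> no change; set of 1 is {1, 5}
Step 4: union(3, 2) -> merged; set of 3 now {2, 3}
Step 5: union(3, 5) -> merged; set of 3 now {1, 2, 3, 5}
Step 6: find(4) -> no change; set of 4 is {4}
Step 7: union(2, 1) -> already same set; set of 2 now {1, 2, 3, 5}
Step 8: union(5, 6) -> merged; set of 5 now {1, 2, 3, 5, 6}
Step 9: find(6) -> no change; set of 6 is {1, 2, 3, 5, 6}
Step 10: find(1) -> no change; set of 1 is {1, 2, 3, 5, 6}
Step 11: union(4, 0) -> merged; set of 4 now {0, 4}
Set of 0: {0, 4}; 4 is a member.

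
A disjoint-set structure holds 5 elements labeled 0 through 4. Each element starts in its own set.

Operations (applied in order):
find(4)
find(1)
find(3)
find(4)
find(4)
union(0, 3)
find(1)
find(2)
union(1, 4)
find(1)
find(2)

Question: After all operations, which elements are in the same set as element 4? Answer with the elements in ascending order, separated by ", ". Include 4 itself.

Step 1: find(4) -> no change; set of 4 is {4}
Step 2: find(1) -> no change; set of 1 is {1}
Step 3: find(3) -> no change; set of 3 is {3}
Step 4: find(4) -> no change; set of 4 is {4}
Step 5: find(4) -> no change; set of 4 is {4}
Step 6: union(0, 3) -> merged; set of 0 now {0, 3}
Step 7: find(1) -> no change; set of 1 is {1}
Step 8: find(2) -> no change; set of 2 is {2}
Step 9: union(1, 4) -> merged; set of 1 now {1, 4}
Step 10: find(1) -> no change; set of 1 is {1, 4}
Step 11: find(2) -> no change; set of 2 is {2}
Component of 4: {1, 4}

Answer: 1, 4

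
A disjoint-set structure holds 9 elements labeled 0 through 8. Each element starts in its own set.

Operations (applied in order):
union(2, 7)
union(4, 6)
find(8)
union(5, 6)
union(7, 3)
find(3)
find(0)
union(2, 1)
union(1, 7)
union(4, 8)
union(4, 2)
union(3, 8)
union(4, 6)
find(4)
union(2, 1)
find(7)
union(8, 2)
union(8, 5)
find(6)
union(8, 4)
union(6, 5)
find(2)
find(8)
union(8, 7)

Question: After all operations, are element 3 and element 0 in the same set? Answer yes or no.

Answer: no

Derivation:
Step 1: union(2, 7) -> merged; set of 2 now {2, 7}
Step 2: union(4, 6) -> merged; set of 4 now {4, 6}
Step 3: find(8) -> no change; set of 8 is {8}
Step 4: union(5, 6) -> merged; set of 5 now {4, 5, 6}
Step 5: union(7, 3) -> merged; set of 7 now {2, 3, 7}
Step 6: find(3) -> no change; set of 3 is {2, 3, 7}
Step 7: find(0) -> no change; set of 0 is {0}
Step 8: union(2, 1) -> merged; set of 2 now {1, 2, 3, 7}
Step 9: union(1, 7) -> already same set; set of 1 now {1, 2, 3, 7}
Step 10: union(4, 8) -> merged; set of 4 now {4, 5, 6, 8}
Step 11: union(4, 2) -> merged; set of 4 now {1, 2, 3, 4, 5, 6, 7, 8}
Step 12: union(3, 8) -> already same set; set of 3 now {1, 2, 3, 4, 5, 6, 7, 8}
Step 13: union(4, 6) -> already same set; set of 4 now {1, 2, 3, 4, 5, 6, 7, 8}
Step 14: find(4) -> no change; set of 4 is {1, 2, 3, 4, 5, 6, 7, 8}
Step 15: union(2, 1) -> already same set; set of 2 now {1, 2, 3, 4, 5, 6, 7, 8}
Step 16: find(7) -> no change; set of 7 is {1, 2, 3, 4, 5, 6, 7, 8}
Step 17: union(8, 2) -> already same set; set of 8 now {1, 2, 3, 4, 5, 6, 7, 8}
Step 18: union(8, 5) -> already same set; set of 8 now {1, 2, 3, 4, 5, 6, 7, 8}
Step 19: find(6) -> no change; set of 6 is {1, 2, 3, 4, 5, 6, 7, 8}
Step 20: union(8, 4) -> already same set; set of 8 now {1, 2, 3, 4, 5, 6, 7, 8}
Step 21: union(6, 5) -> already same set; set of 6 now {1, 2, 3, 4, 5, 6, 7, 8}
Step 22: find(2) -> no change; set of 2 is {1, 2, 3, 4, 5, 6, 7, 8}
Step 23: find(8) -> no change; set of 8 is {1, 2, 3, 4, 5, 6, 7, 8}
Step 24: union(8, 7) -> already same set; set of 8 now {1, 2, 3, 4, 5, 6, 7, 8}
Set of 3: {1, 2, 3, 4, 5, 6, 7, 8}; 0 is not a member.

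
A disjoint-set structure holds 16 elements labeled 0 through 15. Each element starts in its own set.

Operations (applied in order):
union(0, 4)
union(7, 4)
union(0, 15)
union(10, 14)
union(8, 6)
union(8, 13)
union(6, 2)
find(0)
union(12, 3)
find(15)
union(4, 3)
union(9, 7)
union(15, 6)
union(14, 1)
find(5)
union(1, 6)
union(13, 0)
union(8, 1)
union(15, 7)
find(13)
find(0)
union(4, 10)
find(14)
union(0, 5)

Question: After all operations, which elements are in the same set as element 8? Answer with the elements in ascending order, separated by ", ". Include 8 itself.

Step 1: union(0, 4) -> merged; set of 0 now {0, 4}
Step 2: union(7, 4) -> merged; set of 7 now {0, 4, 7}
Step 3: union(0, 15) -> merged; set of 0 now {0, 4, 7, 15}
Step 4: union(10, 14) -> merged; set of 10 now {10, 14}
Step 5: union(8, 6) -> merged; set of 8 now {6, 8}
Step 6: union(8, 13) -> merged; set of 8 now {6, 8, 13}
Step 7: union(6, 2) -> merged; set of 6 now {2, 6, 8, 13}
Step 8: find(0) -> no change; set of 0 is {0, 4, 7, 15}
Step 9: union(12, 3) -> merged; set of 12 now {3, 12}
Step 10: find(15) -> no change; set of 15 is {0, 4, 7, 15}
Step 11: union(4, 3) -> merged; set of 4 now {0, 3, 4, 7, 12, 15}
Step 12: union(9, 7) -> merged; set of 9 now {0, 3, 4, 7, 9, 12, 15}
Step 13: union(15, 6) -> merged; set of 15 now {0, 2, 3, 4, 6, 7, 8, 9, 12, 13, 15}
Step 14: union(14, 1) -> merged; set of 14 now {1, 10, 14}
Step 15: find(5) -> no change; set of 5 is {5}
Step 16: union(1, 6) -> merged; set of 1 now {0, 1, 2, 3, 4, 6, 7, 8, 9, 10, 12, 13, 14, 15}
Step 17: union(13, 0) -> already same set; set of 13 now {0, 1, 2, 3, 4, 6, 7, 8, 9, 10, 12, 13, 14, 15}
Step 18: union(8, 1) -> already same set; set of 8 now {0, 1, 2, 3, 4, 6, 7, 8, 9, 10, 12, 13, 14, 15}
Step 19: union(15, 7) -> already same set; set of 15 now {0, 1, 2, 3, 4, 6, 7, 8, 9, 10, 12, 13, 14, 15}
Step 20: find(13) -> no change; set of 13 is {0, 1, 2, 3, 4, 6, 7, 8, 9, 10, 12, 13, 14, 15}
Step 21: find(0) -> no change; set of 0 is {0, 1, 2, 3, 4, 6, 7, 8, 9, 10, 12, 13, 14, 15}
Step 22: union(4, 10) -> already same set; set of 4 now {0, 1, 2, 3, 4, 6, 7, 8, 9, 10, 12, 13, 14, 15}
Step 23: find(14) -> no change; set of 14 is {0, 1, 2, 3, 4, 6, 7, 8, 9, 10, 12, 13, 14, 15}
Step 24: union(0, 5) -> merged; set of 0 now {0, 1, 2, 3, 4, 5, 6, 7, 8, 9, 10, 12, 13, 14, 15}
Component of 8: {0, 1, 2, 3, 4, 5, 6, 7, 8, 9, 10, 12, 13, 14, 15}

Answer: 0, 1, 2, 3, 4, 5, 6, 7, 8, 9, 10, 12, 13, 14, 15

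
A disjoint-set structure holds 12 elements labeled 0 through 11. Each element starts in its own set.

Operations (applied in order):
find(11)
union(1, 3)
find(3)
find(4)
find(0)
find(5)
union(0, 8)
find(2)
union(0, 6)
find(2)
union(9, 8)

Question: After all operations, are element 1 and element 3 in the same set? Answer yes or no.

Answer: yes

Derivation:
Step 1: find(11) -> no change; set of 11 is {11}
Step 2: union(1, 3) -> merged; set of 1 now {1, 3}
Step 3: find(3) -> no change; set of 3 is {1, 3}
Step 4: find(4) -> no change; set of 4 is {4}
Step 5: find(0) -> no change; set of 0 is {0}
Step 6: find(5) -> no change; set of 5 is {5}
Step 7: union(0, 8) -> merged; set of 0 now {0, 8}
Step 8: find(2) -> no change; set of 2 is {2}
Step 9: union(0, 6) -> merged; set of 0 now {0, 6, 8}
Step 10: find(2) -> no change; set of 2 is {2}
Step 11: union(9, 8) -> merged; set of 9 now {0, 6, 8, 9}
Set of 1: {1, 3}; 3 is a member.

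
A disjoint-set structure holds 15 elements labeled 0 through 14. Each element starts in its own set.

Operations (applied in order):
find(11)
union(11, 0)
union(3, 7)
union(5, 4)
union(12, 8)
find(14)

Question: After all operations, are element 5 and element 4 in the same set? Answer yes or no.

Answer: yes

Derivation:
Step 1: find(11) -> no change; set of 11 is {11}
Step 2: union(11, 0) -> merged; set of 11 now {0, 11}
Step 3: union(3, 7) -> merged; set of 3 now {3, 7}
Step 4: union(5, 4) -> merged; set of 5 now {4, 5}
Step 5: union(12, 8) -> merged; set of 12 now {8, 12}
Step 6: find(14) -> no change; set of 14 is {14}
Set of 5: {4, 5}; 4 is a member.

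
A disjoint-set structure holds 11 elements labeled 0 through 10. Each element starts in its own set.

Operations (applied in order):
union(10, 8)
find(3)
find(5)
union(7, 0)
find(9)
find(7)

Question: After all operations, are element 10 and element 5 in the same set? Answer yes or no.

Step 1: union(10, 8) -> merged; set of 10 now {8, 10}
Step 2: find(3) -> no change; set of 3 is {3}
Step 3: find(5) -> no change; set of 5 is {5}
Step 4: union(7, 0) -> merged; set of 7 now {0, 7}
Step 5: find(9) -> no change; set of 9 is {9}
Step 6: find(7) -> no change; set of 7 is {0, 7}
Set of 10: {8, 10}; 5 is not a member.

Answer: no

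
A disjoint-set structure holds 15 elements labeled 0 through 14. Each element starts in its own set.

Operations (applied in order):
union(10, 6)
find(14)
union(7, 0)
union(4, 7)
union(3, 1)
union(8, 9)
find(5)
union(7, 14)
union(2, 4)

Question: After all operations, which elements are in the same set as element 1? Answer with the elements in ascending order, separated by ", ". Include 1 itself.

Step 1: union(10, 6) -> merged; set of 10 now {6, 10}
Step 2: find(14) -> no change; set of 14 is {14}
Step 3: union(7, 0) -> merged; set of 7 now {0, 7}
Step 4: union(4, 7) -> merged; set of 4 now {0, 4, 7}
Step 5: union(3, 1) -> merged; set of 3 now {1, 3}
Step 6: union(8, 9) -> merged; set of 8 now {8, 9}
Step 7: find(5) -> no change; set of 5 is {5}
Step 8: union(7, 14) -> merged; set of 7 now {0, 4, 7, 14}
Step 9: union(2, 4) -> merged; set of 2 now {0, 2, 4, 7, 14}
Component of 1: {1, 3}

Answer: 1, 3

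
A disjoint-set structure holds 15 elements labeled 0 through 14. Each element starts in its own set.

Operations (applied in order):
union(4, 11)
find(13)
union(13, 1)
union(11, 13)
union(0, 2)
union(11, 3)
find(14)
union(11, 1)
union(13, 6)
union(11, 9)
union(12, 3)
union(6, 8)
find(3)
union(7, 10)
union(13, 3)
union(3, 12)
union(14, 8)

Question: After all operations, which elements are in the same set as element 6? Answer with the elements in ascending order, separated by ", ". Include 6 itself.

Answer: 1, 3, 4, 6, 8, 9, 11, 12, 13, 14

Derivation:
Step 1: union(4, 11) -> merged; set of 4 now {4, 11}
Step 2: find(13) -> no change; set of 13 is {13}
Step 3: union(13, 1) -> merged; set of 13 now {1, 13}
Step 4: union(11, 13) -> merged; set of 11 now {1, 4, 11, 13}
Step 5: union(0, 2) -> merged; set of 0 now {0, 2}
Step 6: union(11, 3) -> merged; set of 11 now {1, 3, 4, 11, 13}
Step 7: find(14) -> no change; set of 14 is {14}
Step 8: union(11, 1) -> already same set; set of 11 now {1, 3, 4, 11, 13}
Step 9: union(13, 6) -> merged; set of 13 now {1, 3, 4, 6, 11, 13}
Step 10: union(11, 9) -> merged; set of 11 now {1, 3, 4, 6, 9, 11, 13}
Step 11: union(12, 3) -> merged; set of 12 now {1, 3, 4, 6, 9, 11, 12, 13}
Step 12: union(6, 8) -> merged; set of 6 now {1, 3, 4, 6, 8, 9, 11, 12, 13}
Step 13: find(3) -> no change; set of 3 is {1, 3, 4, 6, 8, 9, 11, 12, 13}
Step 14: union(7, 10) -> merged; set of 7 now {7, 10}
Step 15: union(13, 3) -> already same set; set of 13 now {1, 3, 4, 6, 8, 9, 11, 12, 13}
Step 16: union(3, 12) -> already same set; set of 3 now {1, 3, 4, 6, 8, 9, 11, 12, 13}
Step 17: union(14, 8) -> merged; set of 14 now {1, 3, 4, 6, 8, 9, 11, 12, 13, 14}
Component of 6: {1, 3, 4, 6, 8, 9, 11, 12, 13, 14}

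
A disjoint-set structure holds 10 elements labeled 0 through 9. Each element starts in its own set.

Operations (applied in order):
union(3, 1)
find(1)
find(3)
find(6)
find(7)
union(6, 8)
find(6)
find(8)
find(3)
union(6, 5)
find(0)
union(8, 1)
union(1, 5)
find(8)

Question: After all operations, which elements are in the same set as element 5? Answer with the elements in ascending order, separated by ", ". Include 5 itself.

Step 1: union(3, 1) -> merged; set of 3 now {1, 3}
Step 2: find(1) -> no change; set of 1 is {1, 3}
Step 3: find(3) -> no change; set of 3 is {1, 3}
Step 4: find(6) -> no change; set of 6 is {6}
Step 5: find(7) -> no change; set of 7 is {7}
Step 6: union(6, 8) -> merged; set of 6 now {6, 8}
Step 7: find(6) -> no change; set of 6 is {6, 8}
Step 8: find(8) -> no change; set of 8 is {6, 8}
Step 9: find(3) -> no change; set of 3 is {1, 3}
Step 10: union(6, 5) -> merged; set of 6 now {5, 6, 8}
Step 11: find(0) -> no change; set of 0 is {0}
Step 12: union(8, 1) -> merged; set of 8 now {1, 3, 5, 6, 8}
Step 13: union(1, 5) -> already same set; set of 1 now {1, 3, 5, 6, 8}
Step 14: find(8) -> no change; set of 8 is {1, 3, 5, 6, 8}
Component of 5: {1, 3, 5, 6, 8}

Answer: 1, 3, 5, 6, 8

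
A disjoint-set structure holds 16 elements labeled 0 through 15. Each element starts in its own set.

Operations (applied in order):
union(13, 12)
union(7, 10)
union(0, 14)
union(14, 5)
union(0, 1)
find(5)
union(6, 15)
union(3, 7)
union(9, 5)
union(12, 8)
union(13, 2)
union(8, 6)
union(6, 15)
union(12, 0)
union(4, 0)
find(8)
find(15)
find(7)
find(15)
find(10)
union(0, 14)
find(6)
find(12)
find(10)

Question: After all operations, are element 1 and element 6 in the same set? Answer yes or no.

Step 1: union(13, 12) -> merged; set of 13 now {12, 13}
Step 2: union(7, 10) -> merged; set of 7 now {7, 10}
Step 3: union(0, 14) -> merged; set of 0 now {0, 14}
Step 4: union(14, 5) -> merged; set of 14 now {0, 5, 14}
Step 5: union(0, 1) -> merged; set of 0 now {0, 1, 5, 14}
Step 6: find(5) -> no change; set of 5 is {0, 1, 5, 14}
Step 7: union(6, 15) -> merged; set of 6 now {6, 15}
Step 8: union(3, 7) -> merged; set of 3 now {3, 7, 10}
Step 9: union(9, 5) -> merged; set of 9 now {0, 1, 5, 9, 14}
Step 10: union(12, 8) -> merged; set of 12 now {8, 12, 13}
Step 11: union(13, 2) -> merged; set of 13 now {2, 8, 12, 13}
Step 12: union(8, 6) -> merged; set of 8 now {2, 6, 8, 12, 13, 15}
Step 13: union(6, 15) -> already same set; set of 6 now {2, 6, 8, 12, 13, 15}
Step 14: union(12, 0) -> merged; set of 12 now {0, 1, 2, 5, 6, 8, 9, 12, 13, 14, 15}
Step 15: union(4, 0) -> merged; set of 4 now {0, 1, 2, 4, 5, 6, 8, 9, 12, 13, 14, 15}
Step 16: find(8) -> no change; set of 8 is {0, 1, 2, 4, 5, 6, 8, 9, 12, 13, 14, 15}
Step 17: find(15) -> no change; set of 15 is {0, 1, 2, 4, 5, 6, 8, 9, 12, 13, 14, 15}
Step 18: find(7) -> no change; set of 7 is {3, 7, 10}
Step 19: find(15) -> no change; set of 15 is {0, 1, 2, 4, 5, 6, 8, 9, 12, 13, 14, 15}
Step 20: find(10) -> no change; set of 10 is {3, 7, 10}
Step 21: union(0, 14) -> already same set; set of 0 now {0, 1, 2, 4, 5, 6, 8, 9, 12, 13, 14, 15}
Step 22: find(6) -> no change; set of 6 is {0, 1, 2, 4, 5, 6, 8, 9, 12, 13, 14, 15}
Step 23: find(12) -> no change; set of 12 is {0, 1, 2, 4, 5, 6, 8, 9, 12, 13, 14, 15}
Step 24: find(10) -> no change; set of 10 is {3, 7, 10}
Set of 1: {0, 1, 2, 4, 5, 6, 8, 9, 12, 13, 14, 15}; 6 is a member.

Answer: yes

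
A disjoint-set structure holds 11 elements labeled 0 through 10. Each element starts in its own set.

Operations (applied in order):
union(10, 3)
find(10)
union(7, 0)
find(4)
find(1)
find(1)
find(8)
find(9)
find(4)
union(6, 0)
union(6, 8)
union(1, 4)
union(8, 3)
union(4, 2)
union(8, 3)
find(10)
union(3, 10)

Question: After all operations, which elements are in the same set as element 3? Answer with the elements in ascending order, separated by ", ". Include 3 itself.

Answer: 0, 3, 6, 7, 8, 10

Derivation:
Step 1: union(10, 3) -> merged; set of 10 now {3, 10}
Step 2: find(10) -> no change; set of 10 is {3, 10}
Step 3: union(7, 0) -> merged; set of 7 now {0, 7}
Step 4: find(4) -> no change; set of 4 is {4}
Step 5: find(1) -> no change; set of 1 is {1}
Step 6: find(1) -> no change; set of 1 is {1}
Step 7: find(8) -> no change; set of 8 is {8}
Step 8: find(9) -> no change; set of 9 is {9}
Step 9: find(4) -> no change; set of 4 is {4}
Step 10: union(6, 0) -> merged; set of 6 now {0, 6, 7}
Step 11: union(6, 8) -> merged; set of 6 now {0, 6, 7, 8}
Step 12: union(1, 4) -> merged; set of 1 now {1, 4}
Step 13: union(8, 3) -> merged; set of 8 now {0, 3, 6, 7, 8, 10}
Step 14: union(4, 2) -> merged; set of 4 now {1, 2, 4}
Step 15: union(8, 3) -> already same set; set of 8 now {0, 3, 6, 7, 8, 10}
Step 16: find(10) -> no change; set of 10 is {0, 3, 6, 7, 8, 10}
Step 17: union(3, 10) -> already same set; set of 3 now {0, 3, 6, 7, 8, 10}
Component of 3: {0, 3, 6, 7, 8, 10}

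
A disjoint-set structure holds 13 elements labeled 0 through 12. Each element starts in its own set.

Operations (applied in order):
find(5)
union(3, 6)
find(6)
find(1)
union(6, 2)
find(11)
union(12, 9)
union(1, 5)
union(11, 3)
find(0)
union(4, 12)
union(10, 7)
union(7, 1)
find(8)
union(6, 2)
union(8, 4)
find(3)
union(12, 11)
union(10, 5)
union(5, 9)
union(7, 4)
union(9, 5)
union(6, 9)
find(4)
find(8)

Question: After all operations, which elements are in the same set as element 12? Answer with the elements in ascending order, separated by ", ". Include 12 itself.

Step 1: find(5) -> no change; set of 5 is {5}
Step 2: union(3, 6) -> merged; set of 3 now {3, 6}
Step 3: find(6) -> no change; set of 6 is {3, 6}
Step 4: find(1) -> no change; set of 1 is {1}
Step 5: union(6, 2) -> merged; set of 6 now {2, 3, 6}
Step 6: find(11) -> no change; set of 11 is {11}
Step 7: union(12, 9) -> merged; set of 12 now {9, 12}
Step 8: union(1, 5) -> merged; set of 1 now {1, 5}
Step 9: union(11, 3) -> merged; set of 11 now {2, 3, 6, 11}
Step 10: find(0) -> no change; set of 0 is {0}
Step 11: union(4, 12) -> merged; set of 4 now {4, 9, 12}
Step 12: union(10, 7) -> merged; set of 10 now {7, 10}
Step 13: union(7, 1) -> merged; set of 7 now {1, 5, 7, 10}
Step 14: find(8) -> no change; set of 8 is {8}
Step 15: union(6, 2) -> already same set; set of 6 now {2, 3, 6, 11}
Step 16: union(8, 4) -> merged; set of 8 now {4, 8, 9, 12}
Step 17: find(3) -> no change; set of 3 is {2, 3, 6, 11}
Step 18: union(12, 11) -> merged; set of 12 now {2, 3, 4, 6, 8, 9, 11, 12}
Step 19: union(10, 5) -> already same set; set of 10 now {1, 5, 7, 10}
Step 20: union(5, 9) -> merged; set of 5 now {1, 2, 3, 4, 5, 6, 7, 8, 9, 10, 11, 12}
Step 21: union(7, 4) -> already same set; set of 7 now {1, 2, 3, 4, 5, 6, 7, 8, 9, 10, 11, 12}
Step 22: union(9, 5) -> already same set; set of 9 now {1, 2, 3, 4, 5, 6, 7, 8, 9, 10, 11, 12}
Step 23: union(6, 9) -> already same set; set of 6 now {1, 2, 3, 4, 5, 6, 7, 8, 9, 10, 11, 12}
Step 24: find(4) -> no change; set of 4 is {1, 2, 3, 4, 5, 6, 7, 8, 9, 10, 11, 12}
Step 25: find(8) -> no change; set of 8 is {1, 2, 3, 4, 5, 6, 7, 8, 9, 10, 11, 12}
Component of 12: {1, 2, 3, 4, 5, 6, 7, 8, 9, 10, 11, 12}

Answer: 1, 2, 3, 4, 5, 6, 7, 8, 9, 10, 11, 12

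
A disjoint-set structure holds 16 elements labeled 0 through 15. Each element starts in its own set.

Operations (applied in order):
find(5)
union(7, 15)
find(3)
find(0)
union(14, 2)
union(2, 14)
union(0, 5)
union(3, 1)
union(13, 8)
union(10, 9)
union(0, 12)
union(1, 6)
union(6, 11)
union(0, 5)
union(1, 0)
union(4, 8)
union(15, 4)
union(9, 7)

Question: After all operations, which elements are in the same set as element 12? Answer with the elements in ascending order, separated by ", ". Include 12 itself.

Step 1: find(5) -> no change; set of 5 is {5}
Step 2: union(7, 15) -> merged; set of 7 now {7, 15}
Step 3: find(3) -> no change; set of 3 is {3}
Step 4: find(0) -> no change; set of 0 is {0}
Step 5: union(14, 2) -> merged; set of 14 now {2, 14}
Step 6: union(2, 14) -> already same set; set of 2 now {2, 14}
Step 7: union(0, 5) -> merged; set of 0 now {0, 5}
Step 8: union(3, 1) -> merged; set of 3 now {1, 3}
Step 9: union(13, 8) -> merged; set of 13 now {8, 13}
Step 10: union(10, 9) -> merged; set of 10 now {9, 10}
Step 11: union(0, 12) -> merged; set of 0 now {0, 5, 12}
Step 12: union(1, 6) -> merged; set of 1 now {1, 3, 6}
Step 13: union(6, 11) -> merged; set of 6 now {1, 3, 6, 11}
Step 14: union(0, 5) -> already same set; set of 0 now {0, 5, 12}
Step 15: union(1, 0) -> merged; set of 1 now {0, 1, 3, 5, 6, 11, 12}
Step 16: union(4, 8) -> merged; set of 4 now {4, 8, 13}
Step 17: union(15, 4) -> merged; set of 15 now {4, 7, 8, 13, 15}
Step 18: union(9, 7) -> merged; set of 9 now {4, 7, 8, 9, 10, 13, 15}
Component of 12: {0, 1, 3, 5, 6, 11, 12}

Answer: 0, 1, 3, 5, 6, 11, 12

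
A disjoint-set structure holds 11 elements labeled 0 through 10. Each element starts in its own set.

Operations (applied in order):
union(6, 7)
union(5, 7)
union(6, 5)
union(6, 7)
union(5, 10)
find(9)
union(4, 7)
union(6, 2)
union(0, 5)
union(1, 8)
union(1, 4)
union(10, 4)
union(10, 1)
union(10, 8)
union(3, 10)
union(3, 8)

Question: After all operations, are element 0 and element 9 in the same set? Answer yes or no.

Answer: no

Derivation:
Step 1: union(6, 7) -> merged; set of 6 now {6, 7}
Step 2: union(5, 7) -> merged; set of 5 now {5, 6, 7}
Step 3: union(6, 5) -> already same set; set of 6 now {5, 6, 7}
Step 4: union(6, 7) -> already same set; set of 6 now {5, 6, 7}
Step 5: union(5, 10) -> merged; set of 5 now {5, 6, 7, 10}
Step 6: find(9) -> no change; set of 9 is {9}
Step 7: union(4, 7) -> merged; set of 4 now {4, 5, 6, 7, 10}
Step 8: union(6, 2) -> merged; set of 6 now {2, 4, 5, 6, 7, 10}
Step 9: union(0, 5) -> merged; set of 0 now {0, 2, 4, 5, 6, 7, 10}
Step 10: union(1, 8) -> merged; set of 1 now {1, 8}
Step 11: union(1, 4) -> merged; set of 1 now {0, 1, 2, 4, 5, 6, 7, 8, 10}
Step 12: union(10, 4) -> already same set; set of 10 now {0, 1, 2, 4, 5, 6, 7, 8, 10}
Step 13: union(10, 1) -> already same set; set of 10 now {0, 1, 2, 4, 5, 6, 7, 8, 10}
Step 14: union(10, 8) -> already same set; set of 10 now {0, 1, 2, 4, 5, 6, 7, 8, 10}
Step 15: union(3, 10) -> merged; set of 3 now {0, 1, 2, 3, 4, 5, 6, 7, 8, 10}
Step 16: union(3, 8) -> already same set; set of 3 now {0, 1, 2, 3, 4, 5, 6, 7, 8, 10}
Set of 0: {0, 1, 2, 3, 4, 5, 6, 7, 8, 10}; 9 is not a member.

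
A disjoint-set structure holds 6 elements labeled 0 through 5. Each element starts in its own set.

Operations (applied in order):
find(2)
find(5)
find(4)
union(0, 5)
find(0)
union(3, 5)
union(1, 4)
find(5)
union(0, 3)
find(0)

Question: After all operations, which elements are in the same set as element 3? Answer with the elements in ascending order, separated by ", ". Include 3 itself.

Step 1: find(2) -> no change; set of 2 is {2}
Step 2: find(5) -> no change; set of 5 is {5}
Step 3: find(4) -> no change; set of 4 is {4}
Step 4: union(0, 5) -> merged; set of 0 now {0, 5}
Step 5: find(0) -> no change; set of 0 is {0, 5}
Step 6: union(3, 5) -> merged; set of 3 now {0, 3, 5}
Step 7: union(1, 4) -> merged; set of 1 now {1, 4}
Step 8: find(5) -> no change; set of 5 is {0, 3, 5}
Step 9: union(0, 3) -> already same set; set of 0 now {0, 3, 5}
Step 10: find(0) -> no change; set of 0 is {0, 3, 5}
Component of 3: {0, 3, 5}

Answer: 0, 3, 5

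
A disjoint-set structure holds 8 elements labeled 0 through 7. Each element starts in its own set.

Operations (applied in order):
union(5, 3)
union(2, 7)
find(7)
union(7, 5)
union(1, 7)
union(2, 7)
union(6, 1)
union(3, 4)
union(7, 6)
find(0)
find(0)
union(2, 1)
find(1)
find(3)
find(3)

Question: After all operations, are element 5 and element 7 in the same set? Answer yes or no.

Step 1: union(5, 3) -> merged; set of 5 now {3, 5}
Step 2: union(2, 7) -> merged; set of 2 now {2, 7}
Step 3: find(7) -> no change; set of 7 is {2, 7}
Step 4: union(7, 5) -> merged; set of 7 now {2, 3, 5, 7}
Step 5: union(1, 7) -> merged; set of 1 now {1, 2, 3, 5, 7}
Step 6: union(2, 7) -> already same set; set of 2 now {1, 2, 3, 5, 7}
Step 7: union(6, 1) -> merged; set of 6 now {1, 2, 3, 5, 6, 7}
Step 8: union(3, 4) -> merged; set of 3 now {1, 2, 3, 4, 5, 6, 7}
Step 9: union(7, 6) -> already same set; set of 7 now {1, 2, 3, 4, 5, 6, 7}
Step 10: find(0) -> no change; set of 0 is {0}
Step 11: find(0) -> no change; set of 0 is {0}
Step 12: union(2, 1) -> already same set; set of 2 now {1, 2, 3, 4, 5, 6, 7}
Step 13: find(1) -> no change; set of 1 is {1, 2, 3, 4, 5, 6, 7}
Step 14: find(3) -> no change; set of 3 is {1, 2, 3, 4, 5, 6, 7}
Step 15: find(3) -> no change; set of 3 is {1, 2, 3, 4, 5, 6, 7}
Set of 5: {1, 2, 3, 4, 5, 6, 7}; 7 is a member.

Answer: yes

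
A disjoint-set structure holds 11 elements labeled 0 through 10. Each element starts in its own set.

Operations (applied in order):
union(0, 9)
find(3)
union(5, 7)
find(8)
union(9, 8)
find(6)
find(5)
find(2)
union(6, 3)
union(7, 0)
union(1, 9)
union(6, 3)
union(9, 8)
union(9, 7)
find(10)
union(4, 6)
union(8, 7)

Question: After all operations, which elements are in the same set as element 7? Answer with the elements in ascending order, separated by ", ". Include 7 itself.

Answer: 0, 1, 5, 7, 8, 9

Derivation:
Step 1: union(0, 9) -> merged; set of 0 now {0, 9}
Step 2: find(3) -> no change; set of 3 is {3}
Step 3: union(5, 7) -> merged; set of 5 now {5, 7}
Step 4: find(8) -> no change; set of 8 is {8}
Step 5: union(9, 8) -> merged; set of 9 now {0, 8, 9}
Step 6: find(6) -> no change; set of 6 is {6}
Step 7: find(5) -> no change; set of 5 is {5, 7}
Step 8: find(2) -> no change; set of 2 is {2}
Step 9: union(6, 3) -> merged; set of 6 now {3, 6}
Step 10: union(7, 0) -> merged; set of 7 now {0, 5, 7, 8, 9}
Step 11: union(1, 9) -> merged; set of 1 now {0, 1, 5, 7, 8, 9}
Step 12: union(6, 3) -> already same set; set of 6 now {3, 6}
Step 13: union(9, 8) -> already same set; set of 9 now {0, 1, 5, 7, 8, 9}
Step 14: union(9, 7) -> already same set; set of 9 now {0, 1, 5, 7, 8, 9}
Step 15: find(10) -> no change; set of 10 is {10}
Step 16: union(4, 6) -> merged; set of 4 now {3, 4, 6}
Step 17: union(8, 7) -> already same set; set of 8 now {0, 1, 5, 7, 8, 9}
Component of 7: {0, 1, 5, 7, 8, 9}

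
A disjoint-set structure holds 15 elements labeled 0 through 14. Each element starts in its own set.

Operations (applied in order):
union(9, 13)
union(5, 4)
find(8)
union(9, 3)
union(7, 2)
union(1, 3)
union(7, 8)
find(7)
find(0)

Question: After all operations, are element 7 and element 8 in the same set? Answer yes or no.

Step 1: union(9, 13) -> merged; set of 9 now {9, 13}
Step 2: union(5, 4) -> merged; set of 5 now {4, 5}
Step 3: find(8) -> no change; set of 8 is {8}
Step 4: union(9, 3) -> merged; set of 9 now {3, 9, 13}
Step 5: union(7, 2) -> merged; set of 7 now {2, 7}
Step 6: union(1, 3) -> merged; set of 1 now {1, 3, 9, 13}
Step 7: union(7, 8) -> merged; set of 7 now {2, 7, 8}
Step 8: find(7) -> no change; set of 7 is {2, 7, 8}
Step 9: find(0) -> no change; set of 0 is {0}
Set of 7: {2, 7, 8}; 8 is a member.

Answer: yes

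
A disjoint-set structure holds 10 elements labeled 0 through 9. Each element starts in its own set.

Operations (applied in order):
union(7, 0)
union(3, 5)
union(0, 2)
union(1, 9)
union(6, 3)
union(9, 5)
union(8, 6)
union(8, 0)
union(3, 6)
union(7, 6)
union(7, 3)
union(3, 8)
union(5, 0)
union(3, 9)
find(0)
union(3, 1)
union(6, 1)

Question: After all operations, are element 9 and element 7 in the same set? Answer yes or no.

Answer: yes

Derivation:
Step 1: union(7, 0) -> merged; set of 7 now {0, 7}
Step 2: union(3, 5) -> merged; set of 3 now {3, 5}
Step 3: union(0, 2) -> merged; set of 0 now {0, 2, 7}
Step 4: union(1, 9) -> merged; set of 1 now {1, 9}
Step 5: union(6, 3) -> merged; set of 6 now {3, 5, 6}
Step 6: union(9, 5) -> merged; set of 9 now {1, 3, 5, 6, 9}
Step 7: union(8, 6) -> merged; set of 8 now {1, 3, 5, 6, 8, 9}
Step 8: union(8, 0) -> merged; set of 8 now {0, 1, 2, 3, 5, 6, 7, 8, 9}
Step 9: union(3, 6) -> already same set; set of 3 now {0, 1, 2, 3, 5, 6, 7, 8, 9}
Step 10: union(7, 6) -> already same set; set of 7 now {0, 1, 2, 3, 5, 6, 7, 8, 9}
Step 11: union(7, 3) -> already same set; set of 7 now {0, 1, 2, 3, 5, 6, 7, 8, 9}
Step 12: union(3, 8) -> already same set; set of 3 now {0, 1, 2, 3, 5, 6, 7, 8, 9}
Step 13: union(5, 0) -> already same set; set of 5 now {0, 1, 2, 3, 5, 6, 7, 8, 9}
Step 14: union(3, 9) -> already same set; set of 3 now {0, 1, 2, 3, 5, 6, 7, 8, 9}
Step 15: find(0) -> no change; set of 0 is {0, 1, 2, 3, 5, 6, 7, 8, 9}
Step 16: union(3, 1) -> already same set; set of 3 now {0, 1, 2, 3, 5, 6, 7, 8, 9}
Step 17: union(6, 1) -> already same set; set of 6 now {0, 1, 2, 3, 5, 6, 7, 8, 9}
Set of 9: {0, 1, 2, 3, 5, 6, 7, 8, 9}; 7 is a member.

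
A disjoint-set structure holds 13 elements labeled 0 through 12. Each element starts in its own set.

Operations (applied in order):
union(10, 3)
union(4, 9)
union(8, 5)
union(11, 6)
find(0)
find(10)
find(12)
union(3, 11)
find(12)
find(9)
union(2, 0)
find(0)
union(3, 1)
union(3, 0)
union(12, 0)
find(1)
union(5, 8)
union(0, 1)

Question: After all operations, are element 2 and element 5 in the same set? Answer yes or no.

Answer: no

Derivation:
Step 1: union(10, 3) -> merged; set of 10 now {3, 10}
Step 2: union(4, 9) -> merged; set of 4 now {4, 9}
Step 3: union(8, 5) -> merged; set of 8 now {5, 8}
Step 4: union(11, 6) -> merged; set of 11 now {6, 11}
Step 5: find(0) -> no change; set of 0 is {0}
Step 6: find(10) -> no change; set of 10 is {3, 10}
Step 7: find(12) -> no change; set of 12 is {12}
Step 8: union(3, 11) -> merged; set of 3 now {3, 6, 10, 11}
Step 9: find(12) -> no change; set of 12 is {12}
Step 10: find(9) -> no change; set of 9 is {4, 9}
Step 11: union(2, 0) -> merged; set of 2 now {0, 2}
Step 12: find(0) -> no change; set of 0 is {0, 2}
Step 13: union(3, 1) -> merged; set of 3 now {1, 3, 6, 10, 11}
Step 14: union(3, 0) -> merged; set of 3 now {0, 1, 2, 3, 6, 10, 11}
Step 15: union(12, 0) -> merged; set of 12 now {0, 1, 2, 3, 6, 10, 11, 12}
Step 16: find(1) -> no change; set of 1 is {0, 1, 2, 3, 6, 10, 11, 12}
Step 17: union(5, 8) -> already same set; set of 5 now {5, 8}
Step 18: union(0, 1) -> already same set; set of 0 now {0, 1, 2, 3, 6, 10, 11, 12}
Set of 2: {0, 1, 2, 3, 6, 10, 11, 12}; 5 is not a member.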